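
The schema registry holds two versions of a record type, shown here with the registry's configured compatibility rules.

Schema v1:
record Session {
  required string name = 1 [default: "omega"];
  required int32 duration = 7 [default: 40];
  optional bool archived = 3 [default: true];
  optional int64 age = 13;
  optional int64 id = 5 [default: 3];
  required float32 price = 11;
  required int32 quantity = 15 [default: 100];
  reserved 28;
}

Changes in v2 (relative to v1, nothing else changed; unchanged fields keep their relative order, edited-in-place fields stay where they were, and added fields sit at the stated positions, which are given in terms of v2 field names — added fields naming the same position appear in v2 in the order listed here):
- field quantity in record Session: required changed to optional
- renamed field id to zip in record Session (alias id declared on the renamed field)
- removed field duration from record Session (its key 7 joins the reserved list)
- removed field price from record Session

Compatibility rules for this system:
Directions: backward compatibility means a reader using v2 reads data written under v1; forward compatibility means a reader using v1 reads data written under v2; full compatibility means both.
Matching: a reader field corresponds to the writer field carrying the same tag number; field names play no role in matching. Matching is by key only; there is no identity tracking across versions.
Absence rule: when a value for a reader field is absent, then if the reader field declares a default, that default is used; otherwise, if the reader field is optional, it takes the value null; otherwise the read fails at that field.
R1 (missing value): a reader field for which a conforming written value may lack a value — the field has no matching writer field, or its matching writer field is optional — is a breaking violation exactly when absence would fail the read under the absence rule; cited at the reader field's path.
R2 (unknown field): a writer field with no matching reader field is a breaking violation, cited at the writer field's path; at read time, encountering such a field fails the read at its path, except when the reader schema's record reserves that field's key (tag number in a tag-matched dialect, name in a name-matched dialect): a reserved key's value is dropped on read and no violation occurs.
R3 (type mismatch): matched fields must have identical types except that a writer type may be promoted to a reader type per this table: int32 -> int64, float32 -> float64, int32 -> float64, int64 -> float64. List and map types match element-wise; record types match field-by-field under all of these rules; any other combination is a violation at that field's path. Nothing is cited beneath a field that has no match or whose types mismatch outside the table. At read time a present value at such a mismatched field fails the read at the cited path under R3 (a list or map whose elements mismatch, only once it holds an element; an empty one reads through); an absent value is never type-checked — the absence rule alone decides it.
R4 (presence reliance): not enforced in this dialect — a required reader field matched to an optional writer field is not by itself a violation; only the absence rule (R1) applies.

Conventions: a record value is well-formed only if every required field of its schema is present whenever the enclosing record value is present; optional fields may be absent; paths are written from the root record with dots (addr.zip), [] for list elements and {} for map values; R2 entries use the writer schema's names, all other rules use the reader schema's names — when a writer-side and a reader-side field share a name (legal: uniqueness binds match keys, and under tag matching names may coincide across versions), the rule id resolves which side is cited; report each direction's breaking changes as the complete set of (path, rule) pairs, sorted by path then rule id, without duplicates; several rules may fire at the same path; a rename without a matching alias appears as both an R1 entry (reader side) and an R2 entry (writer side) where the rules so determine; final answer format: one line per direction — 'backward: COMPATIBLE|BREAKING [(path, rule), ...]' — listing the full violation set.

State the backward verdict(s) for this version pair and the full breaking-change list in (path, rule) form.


the writer's type comes first in each Session pair
backward on Session — v2 reading data written by v1:
  name: string -> string, writer required; from name
  archived: bool -> bool, writer optional; from archived
  age: int64 -> int64, writer optional; from age
  zip: int64 -> int64, writer optional; from id
  quantity: int32 -> int32, writer required; from quantity
  writer duration: unknown to reader
  writer price: unknown to reader
  breaking: (price, R2)
  backward on Session therefore BREAKING (1)
diffs on Session not affecting the asked answer:
  field quantity in record Session: required changed to optional -> fires no rule on Session, leaving the asked answer as it is
  renamed field id to zip in record Session (alias id declared on the renamed field) -> fires no rule on Session, leaving the asked answer as it is
  removed field duration from record Session (its key 7 joins the reserved list) -> fires no rule on Session, leaving the asked answer as it is

backward: BREAKING [(price, R2)]


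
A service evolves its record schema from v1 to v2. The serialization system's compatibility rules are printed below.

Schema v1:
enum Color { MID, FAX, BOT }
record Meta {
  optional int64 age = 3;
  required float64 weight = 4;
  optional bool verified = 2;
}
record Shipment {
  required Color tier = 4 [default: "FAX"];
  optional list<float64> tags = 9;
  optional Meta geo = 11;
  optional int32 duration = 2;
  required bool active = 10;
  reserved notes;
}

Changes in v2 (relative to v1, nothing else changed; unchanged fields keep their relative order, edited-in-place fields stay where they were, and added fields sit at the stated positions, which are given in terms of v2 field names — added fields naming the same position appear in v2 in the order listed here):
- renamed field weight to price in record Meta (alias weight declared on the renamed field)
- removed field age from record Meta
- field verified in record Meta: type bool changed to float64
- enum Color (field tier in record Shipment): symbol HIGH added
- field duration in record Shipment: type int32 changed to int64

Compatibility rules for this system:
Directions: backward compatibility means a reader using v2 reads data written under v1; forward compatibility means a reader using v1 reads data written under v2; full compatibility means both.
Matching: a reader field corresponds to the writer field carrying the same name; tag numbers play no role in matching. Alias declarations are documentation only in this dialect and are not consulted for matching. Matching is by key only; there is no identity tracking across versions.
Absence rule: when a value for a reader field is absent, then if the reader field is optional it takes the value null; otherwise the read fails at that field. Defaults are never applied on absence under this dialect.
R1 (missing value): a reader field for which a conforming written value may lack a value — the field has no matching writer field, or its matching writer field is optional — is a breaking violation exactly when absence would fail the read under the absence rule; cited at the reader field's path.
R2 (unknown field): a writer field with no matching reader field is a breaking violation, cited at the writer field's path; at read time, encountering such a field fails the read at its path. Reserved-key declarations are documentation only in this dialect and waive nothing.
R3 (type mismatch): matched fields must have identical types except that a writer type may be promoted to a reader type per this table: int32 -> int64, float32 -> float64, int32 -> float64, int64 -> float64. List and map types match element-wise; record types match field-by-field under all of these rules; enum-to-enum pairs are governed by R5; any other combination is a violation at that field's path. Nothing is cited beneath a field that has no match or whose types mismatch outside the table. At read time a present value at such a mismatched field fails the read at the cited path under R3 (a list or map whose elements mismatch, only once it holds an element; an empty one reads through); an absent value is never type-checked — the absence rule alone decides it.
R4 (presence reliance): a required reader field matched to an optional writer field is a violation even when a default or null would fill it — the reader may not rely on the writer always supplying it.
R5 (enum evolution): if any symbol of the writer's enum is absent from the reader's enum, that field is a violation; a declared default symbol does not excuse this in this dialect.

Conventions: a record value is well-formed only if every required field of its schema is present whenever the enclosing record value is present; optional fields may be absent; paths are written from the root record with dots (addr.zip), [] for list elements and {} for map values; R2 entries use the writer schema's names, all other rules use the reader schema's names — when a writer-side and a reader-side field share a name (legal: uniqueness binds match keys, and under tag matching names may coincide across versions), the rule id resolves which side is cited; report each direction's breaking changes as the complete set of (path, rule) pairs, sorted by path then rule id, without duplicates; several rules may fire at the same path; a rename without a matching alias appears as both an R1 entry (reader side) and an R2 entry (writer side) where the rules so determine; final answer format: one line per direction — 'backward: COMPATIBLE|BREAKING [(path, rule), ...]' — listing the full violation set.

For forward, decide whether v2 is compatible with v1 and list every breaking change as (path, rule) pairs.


forward: BREAKING [(duration, R3), (geo.price, R2), (geo.verified, R3), (geo.weight, R1), (tier, R5)]

each type pair in Shipment: writer, then reader
forward analysis of Shipment with v1 as reader and v2 as writer:
  writer required, Color -> Color: reader tier maps from writer tier
  writer optional, list<float64> -> list<float64>: reader tags maps from writer tags
  writer optional, Meta -> Meta: reader geo maps from writer geo
  writer optional, int64 -> int32: reader duration maps from writer duration
  writer required, bool -> bool: reader active maps from writer active
  geo.age: no writer-side match
  geo.weight: no writer-side match
  writer optional, float64 -> bool: reader geo.verified maps from writer geo.verified
  leftover writer field: geo.price
  violation R3 at duration
  violation R2 at geo.price
  violation R3 at geo.verified
  violation R1 at geo.weight
  violation R5 at tier
  => forward verdict for Shipment: BREAKING, 5 violation(s)
the other Shipment changes do not affect what is asked:
  removed field age from record Meta -> affects backward compatibility only, which is not asked


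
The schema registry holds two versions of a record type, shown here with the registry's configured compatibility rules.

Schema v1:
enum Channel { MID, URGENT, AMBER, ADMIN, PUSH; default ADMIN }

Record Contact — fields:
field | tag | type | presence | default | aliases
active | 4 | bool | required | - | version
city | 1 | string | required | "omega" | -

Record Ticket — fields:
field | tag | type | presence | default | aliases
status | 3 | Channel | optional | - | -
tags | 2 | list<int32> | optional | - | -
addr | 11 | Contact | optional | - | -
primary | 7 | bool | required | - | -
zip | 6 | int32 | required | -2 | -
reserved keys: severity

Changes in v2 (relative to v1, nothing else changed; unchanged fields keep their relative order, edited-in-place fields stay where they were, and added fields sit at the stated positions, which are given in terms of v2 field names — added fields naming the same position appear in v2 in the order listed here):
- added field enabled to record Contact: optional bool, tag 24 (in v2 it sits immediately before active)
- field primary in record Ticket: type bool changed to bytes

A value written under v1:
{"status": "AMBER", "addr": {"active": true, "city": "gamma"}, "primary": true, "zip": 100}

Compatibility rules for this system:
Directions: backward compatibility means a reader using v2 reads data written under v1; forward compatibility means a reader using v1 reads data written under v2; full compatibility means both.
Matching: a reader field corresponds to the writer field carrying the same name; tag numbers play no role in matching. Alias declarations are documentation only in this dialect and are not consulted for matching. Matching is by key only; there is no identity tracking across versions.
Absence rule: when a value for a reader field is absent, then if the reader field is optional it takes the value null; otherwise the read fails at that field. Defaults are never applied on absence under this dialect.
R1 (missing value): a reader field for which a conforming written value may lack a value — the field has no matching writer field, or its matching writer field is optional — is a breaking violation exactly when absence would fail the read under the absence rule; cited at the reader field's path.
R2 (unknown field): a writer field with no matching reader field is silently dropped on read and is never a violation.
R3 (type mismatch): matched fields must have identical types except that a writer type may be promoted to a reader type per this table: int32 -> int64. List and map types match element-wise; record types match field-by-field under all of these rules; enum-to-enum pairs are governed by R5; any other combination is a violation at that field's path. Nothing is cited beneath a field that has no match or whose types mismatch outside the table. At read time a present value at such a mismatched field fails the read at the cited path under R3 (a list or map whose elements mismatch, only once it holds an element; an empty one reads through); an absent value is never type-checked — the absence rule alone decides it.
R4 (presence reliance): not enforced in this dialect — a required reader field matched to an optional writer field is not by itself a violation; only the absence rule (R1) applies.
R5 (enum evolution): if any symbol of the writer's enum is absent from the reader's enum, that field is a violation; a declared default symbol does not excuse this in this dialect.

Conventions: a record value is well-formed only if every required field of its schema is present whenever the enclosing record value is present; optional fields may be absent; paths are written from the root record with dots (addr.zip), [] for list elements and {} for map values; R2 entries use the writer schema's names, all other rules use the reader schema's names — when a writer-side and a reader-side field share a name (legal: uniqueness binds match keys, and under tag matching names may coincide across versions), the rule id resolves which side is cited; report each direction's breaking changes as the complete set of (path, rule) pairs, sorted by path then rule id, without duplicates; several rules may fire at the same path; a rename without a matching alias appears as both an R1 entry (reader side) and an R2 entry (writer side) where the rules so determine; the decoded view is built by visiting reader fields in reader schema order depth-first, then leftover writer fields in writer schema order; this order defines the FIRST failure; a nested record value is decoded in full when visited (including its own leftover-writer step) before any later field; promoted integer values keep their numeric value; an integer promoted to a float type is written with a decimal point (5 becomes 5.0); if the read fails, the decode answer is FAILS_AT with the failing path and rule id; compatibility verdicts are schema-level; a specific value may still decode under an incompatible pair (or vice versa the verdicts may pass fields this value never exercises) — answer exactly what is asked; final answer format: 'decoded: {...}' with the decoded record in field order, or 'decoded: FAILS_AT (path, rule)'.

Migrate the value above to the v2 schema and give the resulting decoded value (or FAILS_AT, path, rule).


decoded: FAILS_AT (primary, R3)

in Ticket below, arrows point writer -> reader
decoding the Ticket value with the v2 reader:
  status := "AMBER"
  tags := null (not supplied -> null)
  addr.enabled := null (not supplied -> null)
  addr.active := true
  addr.city := "gamma"
  read fails at primary under R3
  => FAILS_AT (primary, R3)
the other Ticket changes do not affect what is asked:
  added field enabled to record Contact: optional bool, tag 24 (in v2 it sits immediately before active) -> inert under this dialect — no rule fires on Ticket and the result does not move


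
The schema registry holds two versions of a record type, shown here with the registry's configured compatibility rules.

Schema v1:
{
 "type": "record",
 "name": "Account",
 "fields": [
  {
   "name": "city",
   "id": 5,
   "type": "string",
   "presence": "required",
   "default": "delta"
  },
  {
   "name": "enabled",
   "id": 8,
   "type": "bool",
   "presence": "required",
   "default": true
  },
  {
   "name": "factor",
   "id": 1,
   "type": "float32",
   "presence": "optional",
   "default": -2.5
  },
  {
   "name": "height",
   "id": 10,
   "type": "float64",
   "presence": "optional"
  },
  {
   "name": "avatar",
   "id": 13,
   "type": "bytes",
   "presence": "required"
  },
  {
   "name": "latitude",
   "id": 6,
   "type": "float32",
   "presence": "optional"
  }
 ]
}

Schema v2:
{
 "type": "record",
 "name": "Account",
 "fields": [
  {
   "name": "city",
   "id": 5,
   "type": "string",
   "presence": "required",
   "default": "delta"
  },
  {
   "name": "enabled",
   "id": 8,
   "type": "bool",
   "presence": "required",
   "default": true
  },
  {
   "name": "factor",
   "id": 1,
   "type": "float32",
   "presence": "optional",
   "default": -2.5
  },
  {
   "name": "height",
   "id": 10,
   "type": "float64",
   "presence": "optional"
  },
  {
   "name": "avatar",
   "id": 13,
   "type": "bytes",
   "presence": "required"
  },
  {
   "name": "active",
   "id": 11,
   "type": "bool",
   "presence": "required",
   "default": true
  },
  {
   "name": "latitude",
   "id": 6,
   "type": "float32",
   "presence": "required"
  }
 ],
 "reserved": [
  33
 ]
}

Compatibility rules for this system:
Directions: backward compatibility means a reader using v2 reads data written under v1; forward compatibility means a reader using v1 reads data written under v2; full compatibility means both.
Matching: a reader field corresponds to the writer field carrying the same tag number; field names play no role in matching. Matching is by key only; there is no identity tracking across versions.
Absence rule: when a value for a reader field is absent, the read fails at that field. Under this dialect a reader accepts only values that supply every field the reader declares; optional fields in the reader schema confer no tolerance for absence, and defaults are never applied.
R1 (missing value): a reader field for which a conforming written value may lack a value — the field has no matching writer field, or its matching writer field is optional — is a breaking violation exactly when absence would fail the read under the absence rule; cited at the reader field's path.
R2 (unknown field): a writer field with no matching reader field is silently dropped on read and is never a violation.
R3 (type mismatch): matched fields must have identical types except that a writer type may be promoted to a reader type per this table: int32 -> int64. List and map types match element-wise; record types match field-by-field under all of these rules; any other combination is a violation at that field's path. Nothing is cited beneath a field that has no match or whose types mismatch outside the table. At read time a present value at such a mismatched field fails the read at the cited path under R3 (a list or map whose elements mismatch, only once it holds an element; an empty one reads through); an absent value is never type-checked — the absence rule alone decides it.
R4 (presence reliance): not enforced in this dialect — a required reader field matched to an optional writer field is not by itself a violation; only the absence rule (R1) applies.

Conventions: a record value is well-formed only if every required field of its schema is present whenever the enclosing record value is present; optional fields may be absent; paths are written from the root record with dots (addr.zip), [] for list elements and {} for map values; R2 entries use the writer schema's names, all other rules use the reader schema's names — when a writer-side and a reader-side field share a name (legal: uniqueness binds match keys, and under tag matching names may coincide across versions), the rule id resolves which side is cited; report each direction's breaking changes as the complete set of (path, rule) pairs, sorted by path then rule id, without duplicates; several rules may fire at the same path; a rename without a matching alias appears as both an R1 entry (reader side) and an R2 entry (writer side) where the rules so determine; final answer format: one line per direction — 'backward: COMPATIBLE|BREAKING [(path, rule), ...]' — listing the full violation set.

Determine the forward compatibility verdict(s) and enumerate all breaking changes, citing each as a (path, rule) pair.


forward: BREAKING [(factor, R1), (height, R1)]

in Account below, arrows point writer -> reader
forward on Account — v1 reading data written by v2:
  string -> string, writer required: city aligns to city
  bool -> bool, writer required: enabled aligns to enabled
  float32 -> float32, writer optional: factor aligns to factor
  float64 -> float64, writer optional: height aligns to height
  bytes -> bytes, writer required: avatar aligns to avatar
  float32 -> float32, writer required: latitude aligns to latitude
  writer field active has no reader counterpart
  breaking: (factor, R1)
  breaking: (height, R1)
  forward on Account therefore BREAKING (2)
ruling out the remaining Account differences:
  added field active to record Account: required bool, tag 11, default true (in v2 it sits immediately before latitude) -> affects backward compatibility only, which is not asked


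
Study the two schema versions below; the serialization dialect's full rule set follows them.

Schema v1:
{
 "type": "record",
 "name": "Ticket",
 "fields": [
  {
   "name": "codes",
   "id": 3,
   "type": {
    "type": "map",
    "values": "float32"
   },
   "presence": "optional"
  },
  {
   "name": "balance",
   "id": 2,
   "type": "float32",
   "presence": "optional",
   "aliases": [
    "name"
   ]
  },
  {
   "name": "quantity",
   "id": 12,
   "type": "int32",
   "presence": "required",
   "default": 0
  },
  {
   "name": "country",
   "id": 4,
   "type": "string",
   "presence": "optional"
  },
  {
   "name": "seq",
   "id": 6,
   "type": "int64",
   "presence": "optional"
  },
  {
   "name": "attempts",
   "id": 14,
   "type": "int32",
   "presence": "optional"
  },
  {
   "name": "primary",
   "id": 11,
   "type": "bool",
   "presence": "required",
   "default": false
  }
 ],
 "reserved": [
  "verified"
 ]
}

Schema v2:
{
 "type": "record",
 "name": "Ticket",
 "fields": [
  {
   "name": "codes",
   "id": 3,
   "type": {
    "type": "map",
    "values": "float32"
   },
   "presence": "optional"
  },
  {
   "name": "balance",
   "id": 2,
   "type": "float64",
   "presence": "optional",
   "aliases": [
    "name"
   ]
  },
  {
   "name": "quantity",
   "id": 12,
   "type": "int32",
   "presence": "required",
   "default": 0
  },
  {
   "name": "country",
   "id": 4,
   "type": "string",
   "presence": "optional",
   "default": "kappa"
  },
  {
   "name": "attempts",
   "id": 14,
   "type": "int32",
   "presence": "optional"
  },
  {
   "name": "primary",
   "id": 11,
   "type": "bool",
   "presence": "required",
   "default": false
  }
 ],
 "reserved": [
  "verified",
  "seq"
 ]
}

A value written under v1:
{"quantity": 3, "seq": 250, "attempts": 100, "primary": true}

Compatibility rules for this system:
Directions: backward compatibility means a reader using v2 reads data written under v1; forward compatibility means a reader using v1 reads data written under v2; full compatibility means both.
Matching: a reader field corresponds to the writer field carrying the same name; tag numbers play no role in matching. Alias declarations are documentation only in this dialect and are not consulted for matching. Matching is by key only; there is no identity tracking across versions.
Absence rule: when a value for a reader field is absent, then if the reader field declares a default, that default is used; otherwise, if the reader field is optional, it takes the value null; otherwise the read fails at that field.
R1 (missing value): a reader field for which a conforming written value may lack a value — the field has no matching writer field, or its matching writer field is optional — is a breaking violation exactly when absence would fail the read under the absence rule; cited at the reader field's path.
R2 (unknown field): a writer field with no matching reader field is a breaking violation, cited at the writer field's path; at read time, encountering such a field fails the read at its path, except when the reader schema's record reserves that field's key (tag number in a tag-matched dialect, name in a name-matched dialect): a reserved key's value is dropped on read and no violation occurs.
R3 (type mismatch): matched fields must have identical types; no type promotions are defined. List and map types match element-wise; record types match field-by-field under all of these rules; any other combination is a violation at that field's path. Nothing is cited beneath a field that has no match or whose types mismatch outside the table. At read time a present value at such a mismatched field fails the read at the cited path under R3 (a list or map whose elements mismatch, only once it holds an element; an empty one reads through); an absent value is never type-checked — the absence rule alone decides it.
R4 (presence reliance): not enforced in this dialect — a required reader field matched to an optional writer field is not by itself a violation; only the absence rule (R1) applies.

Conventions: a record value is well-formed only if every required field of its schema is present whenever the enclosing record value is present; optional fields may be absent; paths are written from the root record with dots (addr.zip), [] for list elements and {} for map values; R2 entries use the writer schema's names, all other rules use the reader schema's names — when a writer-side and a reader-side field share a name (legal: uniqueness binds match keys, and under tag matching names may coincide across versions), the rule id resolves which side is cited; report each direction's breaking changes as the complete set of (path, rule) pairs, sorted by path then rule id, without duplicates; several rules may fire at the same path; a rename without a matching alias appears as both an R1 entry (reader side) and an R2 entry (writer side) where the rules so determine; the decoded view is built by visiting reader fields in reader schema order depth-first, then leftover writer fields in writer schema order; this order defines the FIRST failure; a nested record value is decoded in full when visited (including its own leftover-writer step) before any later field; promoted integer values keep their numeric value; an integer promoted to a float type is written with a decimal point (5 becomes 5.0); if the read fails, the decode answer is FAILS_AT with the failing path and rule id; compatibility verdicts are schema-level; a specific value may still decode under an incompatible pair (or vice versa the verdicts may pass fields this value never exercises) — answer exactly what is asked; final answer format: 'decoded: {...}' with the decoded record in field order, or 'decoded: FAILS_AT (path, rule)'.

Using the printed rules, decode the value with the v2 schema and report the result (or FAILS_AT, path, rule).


in Ticket below, arrows point writer -> reader
decoding the Ticket value with the v2 reader:
  codes := null (not supplied -> null)
  balance := null (not supplied -> null)
  quantity := 3
  country := "kappa" (no value, default fills)
  attempts := 100
  primary := true
  writer seq: reserved -> dropped
  => decoded: {"codes": null, "balance": null, "quantity": 3, "country": "kappa", "attempts": 100, "primary": true}
the other Ticket changes do not affect what is asked:
  field balance in record Ticket: type float32 changed to float64 -> schema-level compatibility only; this Ticket value's decode is unchanged

decoded: {"codes": null, "balance": null, "quantity": 3, "country": "kappa", "attempts": 100, "primary": true}


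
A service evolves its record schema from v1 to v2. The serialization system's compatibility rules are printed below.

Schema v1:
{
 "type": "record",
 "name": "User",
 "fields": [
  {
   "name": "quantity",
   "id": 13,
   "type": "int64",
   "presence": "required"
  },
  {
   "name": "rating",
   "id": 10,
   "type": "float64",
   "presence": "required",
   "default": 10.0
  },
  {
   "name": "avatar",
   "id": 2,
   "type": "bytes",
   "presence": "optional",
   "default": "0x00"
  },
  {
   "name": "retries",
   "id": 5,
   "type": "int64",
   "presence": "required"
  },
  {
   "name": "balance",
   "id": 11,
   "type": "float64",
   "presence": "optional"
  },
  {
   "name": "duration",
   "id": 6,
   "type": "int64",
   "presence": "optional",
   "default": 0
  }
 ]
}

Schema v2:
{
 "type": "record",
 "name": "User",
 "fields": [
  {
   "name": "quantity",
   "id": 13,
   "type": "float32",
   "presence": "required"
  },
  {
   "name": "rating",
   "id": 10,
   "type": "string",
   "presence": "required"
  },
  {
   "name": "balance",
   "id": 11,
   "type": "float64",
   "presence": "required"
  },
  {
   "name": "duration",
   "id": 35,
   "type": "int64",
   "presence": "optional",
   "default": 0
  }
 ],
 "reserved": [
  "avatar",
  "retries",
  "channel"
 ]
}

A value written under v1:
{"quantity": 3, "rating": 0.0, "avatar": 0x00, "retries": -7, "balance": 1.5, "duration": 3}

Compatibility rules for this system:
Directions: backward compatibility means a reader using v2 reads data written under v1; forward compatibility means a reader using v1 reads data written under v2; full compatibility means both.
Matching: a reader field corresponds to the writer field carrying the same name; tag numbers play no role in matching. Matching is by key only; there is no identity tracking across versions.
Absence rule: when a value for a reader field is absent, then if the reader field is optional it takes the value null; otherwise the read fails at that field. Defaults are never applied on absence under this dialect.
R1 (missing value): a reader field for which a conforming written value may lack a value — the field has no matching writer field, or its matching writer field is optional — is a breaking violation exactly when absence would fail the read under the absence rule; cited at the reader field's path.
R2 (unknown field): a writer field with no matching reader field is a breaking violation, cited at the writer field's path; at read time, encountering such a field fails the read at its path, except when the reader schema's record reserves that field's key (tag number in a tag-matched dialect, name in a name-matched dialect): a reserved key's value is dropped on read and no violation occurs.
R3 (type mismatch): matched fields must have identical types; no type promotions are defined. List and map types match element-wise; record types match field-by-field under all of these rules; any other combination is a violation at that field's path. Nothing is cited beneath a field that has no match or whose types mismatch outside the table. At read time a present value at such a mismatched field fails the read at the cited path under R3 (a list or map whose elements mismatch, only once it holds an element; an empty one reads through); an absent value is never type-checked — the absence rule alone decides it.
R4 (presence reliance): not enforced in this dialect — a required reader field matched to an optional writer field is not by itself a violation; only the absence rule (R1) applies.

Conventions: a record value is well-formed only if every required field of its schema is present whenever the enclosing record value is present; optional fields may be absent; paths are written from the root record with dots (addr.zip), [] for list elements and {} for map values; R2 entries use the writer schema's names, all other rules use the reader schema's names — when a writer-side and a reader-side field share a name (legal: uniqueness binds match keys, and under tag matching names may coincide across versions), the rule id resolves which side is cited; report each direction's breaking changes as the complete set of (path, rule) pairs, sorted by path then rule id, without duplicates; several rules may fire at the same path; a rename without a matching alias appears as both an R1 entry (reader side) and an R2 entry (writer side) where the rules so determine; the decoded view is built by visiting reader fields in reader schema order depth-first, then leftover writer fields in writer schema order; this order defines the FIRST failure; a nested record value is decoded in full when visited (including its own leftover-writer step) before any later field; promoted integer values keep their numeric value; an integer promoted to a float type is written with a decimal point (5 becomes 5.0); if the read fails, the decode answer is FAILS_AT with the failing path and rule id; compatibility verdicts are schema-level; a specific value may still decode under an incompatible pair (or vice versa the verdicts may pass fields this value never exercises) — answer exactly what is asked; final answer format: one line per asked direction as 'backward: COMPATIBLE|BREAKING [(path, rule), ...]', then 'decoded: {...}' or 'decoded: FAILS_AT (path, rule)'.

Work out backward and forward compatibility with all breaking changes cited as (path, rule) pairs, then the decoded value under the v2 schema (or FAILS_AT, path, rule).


backward: BREAKING [(balance, R1), (quantity, R3), (rating, R3)]; forward: BREAKING [(quantity, R3), (rating, R3), (retries, R1)]; decoded: FAILS_AT (quantity, R3)

each type pair in User: writer, then reader
checking backward for User: reader v2 against writer v1:
  writer required, int64 -> float32: reader quantity maps from writer quantity
  writer required, float64 -> string: reader rating maps from writer rating
  writer optional, float64 -> float64: reader balance maps from writer balance
  writer optional, int64 -> int64: reader duration maps from writer duration
  leftover writer field: avatar
  leftover writer field: retries
  violation R1 at balance
  violation R3 at quantity
  violation R3 at rating
  backward on User therefore BREAKING (3)
checking forward for User: reader v1 against writer v2:
  writer required, float32 -> int64: reader quantity maps from writer quantity
  writer required, string -> float64: reader rating maps from writer rating
  no writer field matches reader avatar
  no writer field matches reader retries
  writer required, float64 -> float64: reader balance maps from writer balance
  writer optional, int64 -> int64: reader duration maps from writer duration
  violation R3 at quantity
  violation R3 at rating
  violation R1 at retries
  forward on User therefore BREAKING (3)
decode (reader v2):
  read fails at quantity under R3
  => FAILS_AT (quantity, R3)


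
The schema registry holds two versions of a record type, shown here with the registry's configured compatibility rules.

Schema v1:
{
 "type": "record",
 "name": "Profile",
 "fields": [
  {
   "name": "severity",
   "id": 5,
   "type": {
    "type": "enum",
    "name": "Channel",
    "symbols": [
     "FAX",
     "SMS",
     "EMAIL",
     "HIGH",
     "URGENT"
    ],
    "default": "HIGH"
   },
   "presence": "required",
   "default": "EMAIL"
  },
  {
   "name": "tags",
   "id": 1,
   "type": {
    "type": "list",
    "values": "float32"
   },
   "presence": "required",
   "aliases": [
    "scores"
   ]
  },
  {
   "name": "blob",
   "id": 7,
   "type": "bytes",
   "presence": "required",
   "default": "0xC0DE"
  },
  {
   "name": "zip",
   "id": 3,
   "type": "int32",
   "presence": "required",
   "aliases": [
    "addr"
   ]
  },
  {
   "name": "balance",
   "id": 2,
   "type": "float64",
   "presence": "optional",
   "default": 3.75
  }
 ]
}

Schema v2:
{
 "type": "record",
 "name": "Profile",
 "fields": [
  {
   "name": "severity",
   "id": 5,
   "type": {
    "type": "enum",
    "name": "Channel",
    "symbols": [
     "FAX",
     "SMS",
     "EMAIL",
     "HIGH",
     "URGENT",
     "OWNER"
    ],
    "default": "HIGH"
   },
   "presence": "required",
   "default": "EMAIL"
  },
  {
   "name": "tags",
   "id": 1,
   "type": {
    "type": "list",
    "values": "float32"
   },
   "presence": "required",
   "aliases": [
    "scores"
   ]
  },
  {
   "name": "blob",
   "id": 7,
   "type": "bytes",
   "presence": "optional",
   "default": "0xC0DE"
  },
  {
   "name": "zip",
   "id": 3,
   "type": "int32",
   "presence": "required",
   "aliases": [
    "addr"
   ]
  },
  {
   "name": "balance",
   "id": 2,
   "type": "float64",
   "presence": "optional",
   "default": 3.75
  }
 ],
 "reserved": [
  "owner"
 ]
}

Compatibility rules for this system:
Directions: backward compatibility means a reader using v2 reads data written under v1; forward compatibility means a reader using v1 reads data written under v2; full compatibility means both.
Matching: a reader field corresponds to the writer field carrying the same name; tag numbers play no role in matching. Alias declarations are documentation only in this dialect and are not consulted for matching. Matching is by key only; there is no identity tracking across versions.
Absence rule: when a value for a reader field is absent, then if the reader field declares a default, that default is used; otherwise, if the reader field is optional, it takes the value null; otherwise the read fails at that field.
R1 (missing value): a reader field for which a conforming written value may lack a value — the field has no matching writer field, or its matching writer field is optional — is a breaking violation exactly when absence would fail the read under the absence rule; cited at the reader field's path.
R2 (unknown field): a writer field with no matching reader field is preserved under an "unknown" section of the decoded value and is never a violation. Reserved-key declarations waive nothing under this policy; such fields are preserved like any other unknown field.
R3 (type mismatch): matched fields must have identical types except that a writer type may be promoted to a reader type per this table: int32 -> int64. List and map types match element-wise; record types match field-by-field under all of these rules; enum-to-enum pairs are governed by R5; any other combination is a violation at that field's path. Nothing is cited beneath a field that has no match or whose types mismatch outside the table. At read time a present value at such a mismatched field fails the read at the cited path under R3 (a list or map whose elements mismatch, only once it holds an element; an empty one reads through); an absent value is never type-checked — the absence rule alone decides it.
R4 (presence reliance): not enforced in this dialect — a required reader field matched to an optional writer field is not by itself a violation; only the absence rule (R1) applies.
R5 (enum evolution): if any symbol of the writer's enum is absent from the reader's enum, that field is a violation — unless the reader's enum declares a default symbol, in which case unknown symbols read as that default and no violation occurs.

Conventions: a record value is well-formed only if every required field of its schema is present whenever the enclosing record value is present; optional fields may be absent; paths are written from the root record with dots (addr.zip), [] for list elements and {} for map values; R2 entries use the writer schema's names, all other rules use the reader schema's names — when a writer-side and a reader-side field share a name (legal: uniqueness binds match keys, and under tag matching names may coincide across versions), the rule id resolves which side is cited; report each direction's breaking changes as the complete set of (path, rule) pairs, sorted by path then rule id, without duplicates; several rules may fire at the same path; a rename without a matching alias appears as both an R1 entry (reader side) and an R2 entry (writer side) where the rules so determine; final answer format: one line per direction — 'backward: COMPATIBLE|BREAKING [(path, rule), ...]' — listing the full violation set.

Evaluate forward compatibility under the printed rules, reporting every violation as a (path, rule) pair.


forward: COMPATIBLE []

each type pair in Profile: writer, then reader
forward analysis of Profile with v1 as reader and v2 as writer:
  severity: Channel -> Channel, writer required; from severity
  tags: list<float32> -> list<float32>, writer required; from tags
  blob: bytes -> bytes, writer optional; from blob
  zip: int32 -> int32, writer required; from zip
  balance: float64 -> float64, writer optional; from balance
  => forward verdict for Profile: COMPATIBLE, no violations
the other Profile changes do not affect what is asked:
  enum Channel (field severity in record Profile): symbol OWNER added -> no rule fires on it in Profile's dialect; the asked verdict holds
  field blob in record Profile: required changed to optional -> no rule fires on it in Profile's dialect; the asked verdict holds
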